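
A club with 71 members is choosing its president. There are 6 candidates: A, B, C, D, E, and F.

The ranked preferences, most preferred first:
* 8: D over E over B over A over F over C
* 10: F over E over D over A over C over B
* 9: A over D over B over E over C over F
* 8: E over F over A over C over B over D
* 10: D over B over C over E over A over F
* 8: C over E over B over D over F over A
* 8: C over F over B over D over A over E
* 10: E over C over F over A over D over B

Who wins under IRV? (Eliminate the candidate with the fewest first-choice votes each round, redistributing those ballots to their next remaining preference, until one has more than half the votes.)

E

Round 1: A 9, B 0, C 16, D 18, E 18, F 10. B eliminated.
Round 2: A 9, C 16, D 18, E 18, F 10. A eliminated.
Round 3: C 16, D 27, E 18, F 10. F eliminated.
Round 4: C 16, D 27, E 28. C eliminated.
Round 5: D 35, E 36. E has a majority (≥36).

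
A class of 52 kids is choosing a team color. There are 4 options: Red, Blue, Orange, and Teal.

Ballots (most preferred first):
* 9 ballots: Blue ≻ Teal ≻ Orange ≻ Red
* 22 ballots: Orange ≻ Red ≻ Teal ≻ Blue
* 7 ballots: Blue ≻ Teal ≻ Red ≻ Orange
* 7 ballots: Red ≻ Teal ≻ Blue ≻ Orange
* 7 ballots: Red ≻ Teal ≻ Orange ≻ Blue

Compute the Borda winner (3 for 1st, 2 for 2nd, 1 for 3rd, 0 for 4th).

Red: 9×0 + 22×2 + 7×1 + 7×3 + 7×3 = 93
Blue: 9×3 + 22×0 + 7×3 + 7×1 + 7×0 = 55
Orange: 9×1 + 22×3 + 7×0 + 7×0 + 7×1 = 82
Teal: 9×2 + 22×1 + 7×2 + 7×2 + 7×2 = 82

Red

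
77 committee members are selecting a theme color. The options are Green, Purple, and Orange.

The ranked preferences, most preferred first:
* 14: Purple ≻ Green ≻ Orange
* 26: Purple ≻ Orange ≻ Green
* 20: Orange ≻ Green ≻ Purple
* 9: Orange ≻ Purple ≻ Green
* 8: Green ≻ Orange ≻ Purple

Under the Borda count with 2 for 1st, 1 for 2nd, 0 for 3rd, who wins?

Green: 14×1 + 26×0 + 20×1 + 9×0 + 8×2 = 50
Purple: 14×2 + 26×2 + 20×0 + 9×1 + 8×0 = 89
Orange: 14×0 + 26×1 + 20×2 + 9×2 + 8×1 = 92

Orange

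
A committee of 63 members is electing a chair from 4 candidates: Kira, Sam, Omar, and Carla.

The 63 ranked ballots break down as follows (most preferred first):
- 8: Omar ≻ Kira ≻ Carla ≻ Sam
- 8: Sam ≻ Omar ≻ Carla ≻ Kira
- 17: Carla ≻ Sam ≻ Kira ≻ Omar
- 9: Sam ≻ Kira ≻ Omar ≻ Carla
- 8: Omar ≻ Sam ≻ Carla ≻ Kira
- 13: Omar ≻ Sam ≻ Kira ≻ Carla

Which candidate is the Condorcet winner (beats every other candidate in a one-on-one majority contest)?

Sam

Sam vs Kira: 55–8
Sam vs Omar: 34–29
Sam vs Carla: 38–25
Sam beats every other candidate.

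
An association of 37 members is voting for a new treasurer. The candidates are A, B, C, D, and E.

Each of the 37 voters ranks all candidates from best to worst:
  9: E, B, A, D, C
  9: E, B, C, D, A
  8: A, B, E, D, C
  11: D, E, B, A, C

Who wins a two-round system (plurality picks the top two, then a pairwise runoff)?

E

Round 1 first-place votes: A 8, B 0, C 0, D 11, E 18. E and D advance.
Runoff: E is ranked above D on 26 ballots, D above E on 11.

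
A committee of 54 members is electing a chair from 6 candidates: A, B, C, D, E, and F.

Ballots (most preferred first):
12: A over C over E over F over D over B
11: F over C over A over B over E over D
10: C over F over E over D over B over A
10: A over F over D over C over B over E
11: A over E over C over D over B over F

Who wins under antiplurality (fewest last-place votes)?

Last-place votes: A 10, B 12, C 0, D 11, E 10, F 11.

C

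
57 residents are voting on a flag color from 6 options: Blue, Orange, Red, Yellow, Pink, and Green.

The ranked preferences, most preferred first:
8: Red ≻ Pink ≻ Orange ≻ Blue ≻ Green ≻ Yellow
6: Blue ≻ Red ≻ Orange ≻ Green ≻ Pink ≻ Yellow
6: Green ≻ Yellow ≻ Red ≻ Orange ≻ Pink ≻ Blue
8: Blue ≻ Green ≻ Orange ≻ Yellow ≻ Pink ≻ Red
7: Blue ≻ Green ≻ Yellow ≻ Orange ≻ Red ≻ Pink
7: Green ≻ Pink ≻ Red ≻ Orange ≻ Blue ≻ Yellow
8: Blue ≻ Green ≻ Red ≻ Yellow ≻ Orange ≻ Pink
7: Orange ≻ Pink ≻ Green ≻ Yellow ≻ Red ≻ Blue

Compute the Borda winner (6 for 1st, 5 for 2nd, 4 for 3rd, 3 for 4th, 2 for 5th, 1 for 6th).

Green

Blue: 8×3 + 6×6 + 6×1 + 8×6 + 7×6 + 7×2 + 8×6 + 7×1 = 225
Orange: 8×4 + 6×4 + 6×3 + 8×4 + 7×3 + 7×3 + 8×2 + 7×6 = 206
Red: 8×6 + 6×5 + 6×4 + 8×1 + 7×2 + 7×4 + 8×4 + 7×2 = 198
Yellow: 8×1 + 6×1 + 6×5 + 8×3 + 7×4 + 7×1 + 8×3 + 7×3 = 148
Pink: 8×5 + 6×2 + 6×2 + 8×2 + 7×1 + 7×5 + 8×1 + 7×5 = 165
Green: 8×2 + 6×3 + 6×6 + 8×5 + 7×5 + 7×6 + 8×5 + 7×4 = 255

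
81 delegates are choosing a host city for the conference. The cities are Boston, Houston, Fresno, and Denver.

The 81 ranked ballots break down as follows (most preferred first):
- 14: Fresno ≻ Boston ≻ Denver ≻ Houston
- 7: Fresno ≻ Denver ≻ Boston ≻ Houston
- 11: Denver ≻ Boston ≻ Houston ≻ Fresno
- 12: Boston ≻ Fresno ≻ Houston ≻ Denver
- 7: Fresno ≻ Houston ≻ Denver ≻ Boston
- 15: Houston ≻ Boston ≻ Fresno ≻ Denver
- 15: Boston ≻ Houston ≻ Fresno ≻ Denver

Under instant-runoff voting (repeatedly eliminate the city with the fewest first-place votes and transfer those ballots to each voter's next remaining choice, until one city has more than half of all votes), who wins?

Boston

Round 1: Boston 27, Houston 15, Fresno 28, Denver 11. Denver eliminated.
Round 2: Boston 38, Houston 15, Fresno 28. Houston eliminated.
Round 3: Boston 53, Fresno 28. Boston has a majority (≥41).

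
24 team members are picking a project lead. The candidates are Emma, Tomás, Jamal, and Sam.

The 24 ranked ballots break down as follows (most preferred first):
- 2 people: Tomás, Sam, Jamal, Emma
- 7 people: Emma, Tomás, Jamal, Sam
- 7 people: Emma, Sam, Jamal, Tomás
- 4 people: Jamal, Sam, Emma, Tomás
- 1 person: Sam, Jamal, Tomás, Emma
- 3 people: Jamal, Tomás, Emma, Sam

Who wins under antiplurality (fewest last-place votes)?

Last-place votes: Emma 3, Tomás 11, Jamal 0, Sam 10.

Jamal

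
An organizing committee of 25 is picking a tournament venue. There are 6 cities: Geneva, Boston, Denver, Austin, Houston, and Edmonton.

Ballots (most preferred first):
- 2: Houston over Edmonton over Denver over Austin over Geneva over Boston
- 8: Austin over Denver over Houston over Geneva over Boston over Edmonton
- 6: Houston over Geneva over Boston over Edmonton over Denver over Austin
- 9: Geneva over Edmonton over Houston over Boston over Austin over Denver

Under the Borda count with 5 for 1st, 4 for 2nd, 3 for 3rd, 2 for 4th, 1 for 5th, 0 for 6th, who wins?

Geneva: 2×1 + 8×2 + 6×4 + 9×5 = 87
Boston: 2×0 + 8×1 + 6×3 + 9×2 = 44
Denver: 2×3 + 8×4 + 6×1 + 9×0 = 44
Austin: 2×2 + 8×5 + 6×0 + 9×1 = 53
Houston: 2×5 + 8×3 + 6×5 + 9×3 = 91
Edmonton: 2×4 + 8×0 + 6×2 + 9×4 = 56

Houston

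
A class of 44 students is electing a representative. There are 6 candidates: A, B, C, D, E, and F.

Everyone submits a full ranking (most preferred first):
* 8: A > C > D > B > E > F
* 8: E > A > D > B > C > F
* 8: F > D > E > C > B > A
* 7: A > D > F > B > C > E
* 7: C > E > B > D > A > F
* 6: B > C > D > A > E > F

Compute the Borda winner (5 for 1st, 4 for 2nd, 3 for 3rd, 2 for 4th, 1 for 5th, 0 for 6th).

D

A: 8×5 + 8×4 + 8×0 + 7×5 + 7×1 + 6×2 = 126
B: 8×2 + 8×2 + 8×1 + 7×2 + 7×3 + 6×5 = 105
C: 8×4 + 8×1 + 8×2 + 7×1 + 7×5 + 6×4 = 122
D: 8×3 + 8×3 + 8×4 + 7×4 + 7×2 + 6×3 = 140
E: 8×1 + 8×5 + 8×3 + 7×0 + 7×4 + 6×1 = 106
F: 8×0 + 8×0 + 8×5 + 7×3 + 7×0 + 6×0 = 61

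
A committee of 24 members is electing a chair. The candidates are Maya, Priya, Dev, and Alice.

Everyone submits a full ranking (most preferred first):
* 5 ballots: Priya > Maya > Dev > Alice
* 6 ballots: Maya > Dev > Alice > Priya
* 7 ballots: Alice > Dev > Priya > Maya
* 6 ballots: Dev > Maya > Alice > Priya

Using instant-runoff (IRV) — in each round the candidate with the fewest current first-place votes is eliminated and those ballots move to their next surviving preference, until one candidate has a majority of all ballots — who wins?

Round 1: Maya 6, Priya 5, Dev 6, Alice 7. Priya eliminated.
Round 2: Maya 11, Dev 6, Alice 7. Dev eliminated.
Round 3: Maya 17, Alice 7. Maya has a majority (≥13).

Maya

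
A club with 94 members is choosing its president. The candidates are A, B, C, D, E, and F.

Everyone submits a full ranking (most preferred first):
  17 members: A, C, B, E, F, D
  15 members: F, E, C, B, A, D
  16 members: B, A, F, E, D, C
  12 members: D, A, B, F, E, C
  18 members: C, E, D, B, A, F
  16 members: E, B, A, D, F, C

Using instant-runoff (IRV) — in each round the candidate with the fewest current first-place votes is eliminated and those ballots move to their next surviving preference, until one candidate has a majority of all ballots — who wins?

Round 1: A 17, B 16, C 18, D 12, E 16, F 15. D eliminated.
Round 2: A 29, B 16, C 18, E 16, F 15. F eliminated.
Round 3: A 29, B 16, C 18, E 31. B eliminated.
Round 4: A 45, C 18, E 31. C eliminated.
Round 5: A 45, E 49. E has a majority (≥48).

E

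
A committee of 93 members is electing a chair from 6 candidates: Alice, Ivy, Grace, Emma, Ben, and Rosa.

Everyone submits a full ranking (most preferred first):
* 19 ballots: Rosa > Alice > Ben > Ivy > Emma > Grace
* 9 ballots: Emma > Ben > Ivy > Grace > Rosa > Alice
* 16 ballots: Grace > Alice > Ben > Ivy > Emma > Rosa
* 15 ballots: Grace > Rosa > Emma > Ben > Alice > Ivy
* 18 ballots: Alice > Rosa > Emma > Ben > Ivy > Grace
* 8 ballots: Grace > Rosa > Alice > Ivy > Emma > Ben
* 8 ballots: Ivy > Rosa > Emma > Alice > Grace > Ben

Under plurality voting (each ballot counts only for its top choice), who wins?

First-place votes: Alice 18, Ivy 8, Grace 39, Emma 9, Ben 0, Rosa 19.

Grace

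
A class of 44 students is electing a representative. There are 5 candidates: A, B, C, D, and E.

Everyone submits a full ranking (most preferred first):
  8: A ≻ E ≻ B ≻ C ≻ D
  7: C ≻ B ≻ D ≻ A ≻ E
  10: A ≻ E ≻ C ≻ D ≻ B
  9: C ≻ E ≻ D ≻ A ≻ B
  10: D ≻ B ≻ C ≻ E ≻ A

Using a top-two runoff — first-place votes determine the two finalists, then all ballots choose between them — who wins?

Round 1 first-place votes: A 18, B 0, C 16, D 10, E 0. A and C advance.
Runoff: A is ranked above C on 18 ballots, C above A on 26.

C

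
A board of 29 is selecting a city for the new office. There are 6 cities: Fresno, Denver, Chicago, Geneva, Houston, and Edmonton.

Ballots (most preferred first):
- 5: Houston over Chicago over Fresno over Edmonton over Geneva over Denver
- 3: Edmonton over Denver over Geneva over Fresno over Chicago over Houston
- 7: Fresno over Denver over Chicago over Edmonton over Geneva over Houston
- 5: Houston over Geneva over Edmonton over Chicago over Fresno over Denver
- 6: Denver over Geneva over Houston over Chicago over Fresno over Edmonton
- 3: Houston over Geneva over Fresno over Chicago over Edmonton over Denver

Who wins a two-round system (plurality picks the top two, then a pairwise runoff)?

Round 1 first-place votes: Fresno 7, Denver 6, Chicago 0, Geneva 0, Houston 13, Edmonton 3. Houston and Fresno advance.
Runoff: Houston is ranked above Fresno on 19 ballots, Fresno above Houston on 10.

Houston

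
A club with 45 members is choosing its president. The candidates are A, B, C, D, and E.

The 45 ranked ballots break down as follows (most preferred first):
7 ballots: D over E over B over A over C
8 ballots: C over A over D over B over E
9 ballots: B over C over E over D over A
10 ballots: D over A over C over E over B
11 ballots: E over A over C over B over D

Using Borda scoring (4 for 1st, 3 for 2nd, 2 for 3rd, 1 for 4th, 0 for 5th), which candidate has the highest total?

C

A: 7×1 + 8×3 + 9×0 + 10×3 + 11×3 = 94
B: 7×2 + 8×1 + 9×4 + 10×0 + 11×1 = 69
C: 7×0 + 8×4 + 9×3 + 10×2 + 11×2 = 101
D: 7×4 + 8×2 + 9×1 + 10×4 + 11×0 = 93
E: 7×3 + 8×0 + 9×2 + 10×1 + 11×4 = 93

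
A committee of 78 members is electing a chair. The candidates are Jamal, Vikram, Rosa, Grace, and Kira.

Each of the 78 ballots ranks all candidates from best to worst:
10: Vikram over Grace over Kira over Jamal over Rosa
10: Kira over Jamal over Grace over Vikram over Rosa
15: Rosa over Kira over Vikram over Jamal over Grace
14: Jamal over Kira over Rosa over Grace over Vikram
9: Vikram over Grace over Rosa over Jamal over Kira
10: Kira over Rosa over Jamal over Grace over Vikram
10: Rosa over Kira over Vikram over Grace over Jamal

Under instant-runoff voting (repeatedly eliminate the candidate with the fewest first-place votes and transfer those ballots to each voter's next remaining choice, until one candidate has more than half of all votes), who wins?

Round 1: Jamal 14, Vikram 19, Rosa 25, Grace 0, Kira 20. Grace eliminated.
Round 2: Jamal 14, Vikram 19, Rosa 25, Kira 20. Jamal eliminated.
Round 3: Vikram 19, Rosa 25, Kira 34. Vikram eliminated.
Round 4: Rosa 34, Kira 44. Kira has a majority (≥40).

Kira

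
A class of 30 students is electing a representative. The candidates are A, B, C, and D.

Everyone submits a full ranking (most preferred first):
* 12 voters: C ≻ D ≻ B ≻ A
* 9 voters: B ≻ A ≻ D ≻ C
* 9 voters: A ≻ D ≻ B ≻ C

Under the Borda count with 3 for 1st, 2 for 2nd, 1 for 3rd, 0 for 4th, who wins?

D

A: 12×0 + 9×2 + 9×3 = 45
B: 12×1 + 9×3 + 9×1 = 48
C: 12×3 + 9×0 + 9×0 = 36
D: 12×2 + 9×1 + 9×2 = 51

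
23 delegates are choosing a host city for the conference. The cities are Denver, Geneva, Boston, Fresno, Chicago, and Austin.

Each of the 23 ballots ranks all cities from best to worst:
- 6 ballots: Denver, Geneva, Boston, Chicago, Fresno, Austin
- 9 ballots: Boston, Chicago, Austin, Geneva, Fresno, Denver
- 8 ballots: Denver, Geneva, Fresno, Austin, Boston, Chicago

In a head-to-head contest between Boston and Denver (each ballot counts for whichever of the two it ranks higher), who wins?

Boston is ranked above Denver on 9 ballots; Denver above Boston on 14.

Denver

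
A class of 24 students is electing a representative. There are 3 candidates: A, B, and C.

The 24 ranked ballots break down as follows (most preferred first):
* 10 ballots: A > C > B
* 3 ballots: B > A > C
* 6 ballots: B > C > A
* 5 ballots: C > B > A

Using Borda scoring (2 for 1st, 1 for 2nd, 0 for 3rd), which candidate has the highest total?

A: 10×2 + 3×1 + 6×0 + 5×0 = 23
B: 10×0 + 3×2 + 6×2 + 5×1 = 23
C: 10×1 + 3×0 + 6×1 + 5×2 = 26

C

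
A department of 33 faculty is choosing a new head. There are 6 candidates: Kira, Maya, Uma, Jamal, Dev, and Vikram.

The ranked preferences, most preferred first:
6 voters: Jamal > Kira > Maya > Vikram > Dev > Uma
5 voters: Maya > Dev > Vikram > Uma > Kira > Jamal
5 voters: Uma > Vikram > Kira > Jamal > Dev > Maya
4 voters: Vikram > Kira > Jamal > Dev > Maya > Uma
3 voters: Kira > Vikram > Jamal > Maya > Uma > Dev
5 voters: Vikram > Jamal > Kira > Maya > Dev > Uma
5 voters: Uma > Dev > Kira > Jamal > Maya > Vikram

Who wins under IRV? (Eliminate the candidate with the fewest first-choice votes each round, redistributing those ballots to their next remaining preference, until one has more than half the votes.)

Vikram

Round 1: Kira 3, Maya 5, Uma 10, Jamal 6, Dev 0, Vikram 9. Dev eliminated.
Round 2: Kira 3, Maya 5, Uma 10, Jamal 6, Vikram 9. Kira eliminated.
Round 3: Maya 5, Uma 10, Jamal 6, Vikram 12. Maya eliminated.
Round 4: Uma 10, Jamal 6, Vikram 17. Vikram has a majority (≥17).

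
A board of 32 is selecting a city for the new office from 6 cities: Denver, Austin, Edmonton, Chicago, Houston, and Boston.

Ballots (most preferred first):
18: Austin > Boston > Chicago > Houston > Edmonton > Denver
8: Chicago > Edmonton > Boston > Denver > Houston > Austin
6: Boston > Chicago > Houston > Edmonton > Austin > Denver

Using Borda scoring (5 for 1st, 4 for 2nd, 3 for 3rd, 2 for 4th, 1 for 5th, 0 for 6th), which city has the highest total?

Denver: 18×0 + 8×2 + 6×0 = 16
Austin: 18×5 + 8×0 + 6×1 = 96
Edmonton: 18×1 + 8×4 + 6×2 = 62
Chicago: 18×3 + 8×5 + 6×4 = 118
Houston: 18×2 + 8×1 + 6×3 = 62
Boston: 18×4 + 8×3 + 6×5 = 126

Boston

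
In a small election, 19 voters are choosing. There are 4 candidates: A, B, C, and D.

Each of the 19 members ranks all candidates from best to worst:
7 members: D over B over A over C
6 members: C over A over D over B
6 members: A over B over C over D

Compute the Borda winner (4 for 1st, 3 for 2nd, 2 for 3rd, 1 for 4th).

A: 7×2 + 6×3 + 6×4 = 56
B: 7×3 + 6×1 + 6×3 = 45
C: 7×1 + 6×4 + 6×2 = 43
D: 7×4 + 6×2 + 6×1 = 46

A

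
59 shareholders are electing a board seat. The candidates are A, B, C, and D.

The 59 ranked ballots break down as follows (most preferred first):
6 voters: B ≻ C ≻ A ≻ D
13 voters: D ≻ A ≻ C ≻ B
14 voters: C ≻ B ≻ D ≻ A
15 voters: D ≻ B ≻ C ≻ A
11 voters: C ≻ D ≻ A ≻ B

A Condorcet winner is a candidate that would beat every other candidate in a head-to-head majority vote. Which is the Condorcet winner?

C vs A: 46–13
C vs B: 38–21
C vs D: 31–28
C beats every other candidate.

C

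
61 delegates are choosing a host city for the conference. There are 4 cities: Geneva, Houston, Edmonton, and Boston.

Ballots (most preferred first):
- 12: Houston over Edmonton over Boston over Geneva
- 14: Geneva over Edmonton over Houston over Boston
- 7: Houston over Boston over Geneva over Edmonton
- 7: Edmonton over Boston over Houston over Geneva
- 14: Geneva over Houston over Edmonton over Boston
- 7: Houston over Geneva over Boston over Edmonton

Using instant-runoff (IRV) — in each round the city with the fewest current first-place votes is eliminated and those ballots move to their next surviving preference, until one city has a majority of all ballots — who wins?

Houston

Round 1: Geneva 28, Houston 26, Edmonton 7, Boston 0. Boston eliminated.
Round 2: Geneva 28, Houston 26, Edmonton 7. Edmonton eliminated.
Round 3: Geneva 28, Houston 33. Houston has a majority (≥31).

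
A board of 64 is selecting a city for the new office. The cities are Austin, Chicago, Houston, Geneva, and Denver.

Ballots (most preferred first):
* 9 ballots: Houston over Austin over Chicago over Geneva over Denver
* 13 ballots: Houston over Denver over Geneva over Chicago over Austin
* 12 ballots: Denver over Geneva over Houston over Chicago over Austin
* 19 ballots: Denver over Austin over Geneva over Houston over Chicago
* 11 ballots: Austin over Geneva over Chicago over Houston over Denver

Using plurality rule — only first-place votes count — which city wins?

Denver

First-place votes: Austin 11, Chicago 0, Houston 22, Geneva 0, Denver 31.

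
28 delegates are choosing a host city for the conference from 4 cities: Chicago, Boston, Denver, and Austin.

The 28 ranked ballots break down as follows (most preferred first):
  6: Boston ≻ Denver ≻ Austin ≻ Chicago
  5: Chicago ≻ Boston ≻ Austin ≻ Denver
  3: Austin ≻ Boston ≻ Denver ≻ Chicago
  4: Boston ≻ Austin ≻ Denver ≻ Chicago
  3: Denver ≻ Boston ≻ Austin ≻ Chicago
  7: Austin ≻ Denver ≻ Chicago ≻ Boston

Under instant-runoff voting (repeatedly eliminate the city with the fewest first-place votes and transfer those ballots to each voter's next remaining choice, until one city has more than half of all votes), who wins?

Boston

Round 1: Chicago 5, Boston 10, Denver 3, Austin 10. Denver eliminated.
Round 2: Chicago 5, Boston 13, Austin 10. Chicago eliminated.
Round 3: Boston 18, Austin 10. Boston has a majority (≥15).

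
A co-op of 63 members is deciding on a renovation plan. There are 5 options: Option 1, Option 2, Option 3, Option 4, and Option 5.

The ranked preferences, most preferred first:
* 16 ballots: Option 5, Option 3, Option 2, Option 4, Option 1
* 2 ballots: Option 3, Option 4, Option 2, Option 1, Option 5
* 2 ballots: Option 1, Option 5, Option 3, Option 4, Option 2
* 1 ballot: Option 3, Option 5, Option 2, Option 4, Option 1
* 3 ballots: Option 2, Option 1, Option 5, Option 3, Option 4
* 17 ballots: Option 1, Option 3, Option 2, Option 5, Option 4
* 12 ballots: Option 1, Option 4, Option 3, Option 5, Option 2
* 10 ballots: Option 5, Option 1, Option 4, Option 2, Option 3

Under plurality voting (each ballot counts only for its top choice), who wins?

Option 1

First-place votes: Option 1 31, Option 2 3, Option 3 3, Option 4 0, Option 5 26.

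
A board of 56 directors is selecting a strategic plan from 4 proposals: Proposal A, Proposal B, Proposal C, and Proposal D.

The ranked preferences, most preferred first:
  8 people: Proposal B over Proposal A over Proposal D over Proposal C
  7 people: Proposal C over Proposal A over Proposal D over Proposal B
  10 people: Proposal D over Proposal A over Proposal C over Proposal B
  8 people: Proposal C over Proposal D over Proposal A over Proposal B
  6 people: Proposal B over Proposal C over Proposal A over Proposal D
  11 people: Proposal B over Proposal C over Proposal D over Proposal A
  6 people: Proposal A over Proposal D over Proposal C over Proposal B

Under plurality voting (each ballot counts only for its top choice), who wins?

First-place votes: Proposal A 6, Proposal B 25, Proposal C 15, Proposal D 10.

Proposal B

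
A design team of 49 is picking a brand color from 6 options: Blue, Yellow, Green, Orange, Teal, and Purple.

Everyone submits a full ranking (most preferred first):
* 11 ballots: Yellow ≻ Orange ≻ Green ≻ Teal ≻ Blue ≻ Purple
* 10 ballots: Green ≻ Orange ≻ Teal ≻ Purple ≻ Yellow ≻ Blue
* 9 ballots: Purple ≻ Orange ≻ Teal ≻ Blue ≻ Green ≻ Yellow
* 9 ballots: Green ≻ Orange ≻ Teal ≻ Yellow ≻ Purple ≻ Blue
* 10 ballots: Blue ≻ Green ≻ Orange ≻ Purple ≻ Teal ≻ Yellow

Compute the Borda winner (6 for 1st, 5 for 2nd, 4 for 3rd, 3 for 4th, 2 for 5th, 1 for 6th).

Blue: 11×2 + 10×1 + 9×3 + 9×1 + 10×6 = 128
Yellow: 11×6 + 10×2 + 9×1 + 9×3 + 10×1 = 132
Green: 11×4 + 10×6 + 9×2 + 9×6 + 10×5 = 226
Orange: 11×5 + 10×5 + 9×5 + 9×5 + 10×4 = 235
Teal: 11×3 + 10×4 + 9×4 + 9×4 + 10×2 = 165
Purple: 11×1 + 10×3 + 9×6 + 9×2 + 10×3 = 143

Orange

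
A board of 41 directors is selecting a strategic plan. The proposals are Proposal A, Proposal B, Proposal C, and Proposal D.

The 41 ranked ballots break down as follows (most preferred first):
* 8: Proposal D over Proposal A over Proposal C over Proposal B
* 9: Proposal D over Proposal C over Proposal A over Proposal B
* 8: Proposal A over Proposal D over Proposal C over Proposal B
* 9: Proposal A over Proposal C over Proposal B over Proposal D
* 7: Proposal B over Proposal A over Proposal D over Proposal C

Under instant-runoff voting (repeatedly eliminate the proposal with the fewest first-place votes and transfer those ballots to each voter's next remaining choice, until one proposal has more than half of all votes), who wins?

Proposal A

Round 1: Proposal A 17, Proposal B 7, Proposal C 0, Proposal D 17. Proposal C eliminated.
Round 2: Proposal A 17, Proposal B 7, Proposal D 17. Proposal B eliminated.
Round 3: Proposal A 24, Proposal D 17. Proposal A has a majority (≥21).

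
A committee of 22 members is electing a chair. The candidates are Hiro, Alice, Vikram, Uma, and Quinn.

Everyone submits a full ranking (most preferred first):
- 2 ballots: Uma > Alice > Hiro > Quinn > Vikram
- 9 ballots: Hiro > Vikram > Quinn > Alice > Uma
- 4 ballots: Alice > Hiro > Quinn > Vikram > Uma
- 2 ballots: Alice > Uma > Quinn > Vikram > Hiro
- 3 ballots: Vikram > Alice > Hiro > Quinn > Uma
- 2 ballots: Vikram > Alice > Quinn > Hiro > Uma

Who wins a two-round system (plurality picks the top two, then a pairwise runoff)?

Alice

Round 1 first-place votes: Hiro 9, Alice 6, Vikram 5, Uma 2, Quinn 0. Hiro and Alice advance.
Runoff: Hiro is ranked above Alice on 9 ballots, Alice above Hiro on 13.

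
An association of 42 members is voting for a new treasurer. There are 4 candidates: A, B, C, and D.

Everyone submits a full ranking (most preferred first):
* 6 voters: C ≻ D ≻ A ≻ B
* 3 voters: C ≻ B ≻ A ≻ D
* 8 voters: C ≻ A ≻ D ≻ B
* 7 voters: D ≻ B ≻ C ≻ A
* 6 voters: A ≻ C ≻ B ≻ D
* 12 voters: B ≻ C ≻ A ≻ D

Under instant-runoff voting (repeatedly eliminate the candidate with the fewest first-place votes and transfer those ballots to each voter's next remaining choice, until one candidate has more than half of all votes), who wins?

C

Round 1: A 6, B 12, C 17, D 7. A eliminated.
Round 2: B 12, C 23, D 7. C has a majority (≥22).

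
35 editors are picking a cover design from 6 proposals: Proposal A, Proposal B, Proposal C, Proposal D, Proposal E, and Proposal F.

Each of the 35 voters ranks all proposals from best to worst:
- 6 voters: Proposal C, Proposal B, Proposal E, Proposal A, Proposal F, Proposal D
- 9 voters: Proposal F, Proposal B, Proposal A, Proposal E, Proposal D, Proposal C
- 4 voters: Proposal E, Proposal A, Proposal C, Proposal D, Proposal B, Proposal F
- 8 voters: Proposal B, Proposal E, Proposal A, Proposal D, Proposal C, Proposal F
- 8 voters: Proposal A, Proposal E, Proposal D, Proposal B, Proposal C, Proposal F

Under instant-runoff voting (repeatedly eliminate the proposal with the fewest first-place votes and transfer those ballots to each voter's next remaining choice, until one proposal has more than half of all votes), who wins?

Round 1: Proposal A 8, Proposal B 8, Proposal C 6, Proposal D 0, Proposal E 4, Proposal F 9. Proposal D eliminated.
Round 2: Proposal A 8, Proposal B 8, Proposal C 6, Proposal E 4, Proposal F 9. Proposal E eliminated.
Round 3: Proposal A 12, Proposal B 8, Proposal C 6, Proposal F 9. Proposal C eliminated.
Round 4: Proposal A 12, Proposal B 14, Proposal F 9. Proposal F eliminated.
Round 5: Proposal A 12, Proposal B 23. Proposal B has a majority (≥18).

Proposal B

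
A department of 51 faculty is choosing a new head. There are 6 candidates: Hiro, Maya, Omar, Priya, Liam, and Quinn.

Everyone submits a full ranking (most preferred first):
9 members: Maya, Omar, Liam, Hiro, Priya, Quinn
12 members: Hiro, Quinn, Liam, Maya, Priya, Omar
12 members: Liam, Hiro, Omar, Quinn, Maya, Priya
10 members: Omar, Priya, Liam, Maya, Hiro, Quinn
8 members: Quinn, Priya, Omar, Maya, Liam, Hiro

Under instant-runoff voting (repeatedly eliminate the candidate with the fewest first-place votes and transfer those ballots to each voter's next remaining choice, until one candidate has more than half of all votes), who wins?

Round 1: Hiro 12, Maya 9, Omar 10, Priya 0, Liam 12, Quinn 8. Priya eliminated.
Round 2: Hiro 12, Maya 9, Omar 10, Liam 12, Quinn 8. Quinn eliminated.
Round 3: Hiro 12, Maya 9, Omar 18, Liam 12. Maya eliminated.
Round 4: Hiro 12, Omar 27, Liam 12. Omar has a majority (≥26).

Omar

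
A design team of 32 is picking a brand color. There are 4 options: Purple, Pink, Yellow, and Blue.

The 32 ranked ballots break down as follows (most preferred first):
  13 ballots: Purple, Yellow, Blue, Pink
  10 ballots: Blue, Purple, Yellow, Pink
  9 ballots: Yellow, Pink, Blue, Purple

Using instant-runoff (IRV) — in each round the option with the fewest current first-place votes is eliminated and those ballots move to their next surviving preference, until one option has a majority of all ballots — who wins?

Blue

Round 1: Purple 13, Pink 0, Yellow 9, Blue 10. Pink eliminated.
Round 2: Purple 13, Yellow 9, Blue 10. Yellow eliminated.
Round 3: Purple 13, Blue 19. Blue has a majority (≥17).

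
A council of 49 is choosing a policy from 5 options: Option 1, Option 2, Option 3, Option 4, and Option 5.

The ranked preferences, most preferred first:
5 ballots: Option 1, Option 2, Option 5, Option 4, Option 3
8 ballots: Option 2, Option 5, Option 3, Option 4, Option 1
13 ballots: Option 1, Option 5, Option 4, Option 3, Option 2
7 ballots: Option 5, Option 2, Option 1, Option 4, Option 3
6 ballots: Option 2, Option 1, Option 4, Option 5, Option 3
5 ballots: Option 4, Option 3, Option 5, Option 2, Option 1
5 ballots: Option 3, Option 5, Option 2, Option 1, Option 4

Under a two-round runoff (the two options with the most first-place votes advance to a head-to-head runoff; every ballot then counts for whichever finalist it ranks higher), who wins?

Option 2

Round 1 first-place votes: Option 1 18, Option 2 14, Option 3 5, Option 4 5, Option 5 7. Option 1 and Option 2 advance.
Runoff: Option 1 is ranked above Option 2 on 18 ballots, Option 2 above Option 1 on 31.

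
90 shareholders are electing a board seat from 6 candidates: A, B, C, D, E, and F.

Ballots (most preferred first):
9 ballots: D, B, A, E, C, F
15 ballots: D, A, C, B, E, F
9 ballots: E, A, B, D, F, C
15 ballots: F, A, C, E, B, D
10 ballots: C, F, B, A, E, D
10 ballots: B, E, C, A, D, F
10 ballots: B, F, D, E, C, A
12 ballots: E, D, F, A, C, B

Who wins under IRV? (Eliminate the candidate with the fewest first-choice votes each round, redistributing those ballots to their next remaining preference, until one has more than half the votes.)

E

Round 1: A 0, B 20, C 10, D 24, E 21, F 15. A eliminated.
Round 2: B 20, C 10, D 24, E 21, F 15. C eliminated.
Round 3: B 20, D 24, E 21, F 25. B eliminated.
Round 4: D 24, E 31, F 35. D eliminated.
Round 5: E 55, F 35. E has a majority (≥46).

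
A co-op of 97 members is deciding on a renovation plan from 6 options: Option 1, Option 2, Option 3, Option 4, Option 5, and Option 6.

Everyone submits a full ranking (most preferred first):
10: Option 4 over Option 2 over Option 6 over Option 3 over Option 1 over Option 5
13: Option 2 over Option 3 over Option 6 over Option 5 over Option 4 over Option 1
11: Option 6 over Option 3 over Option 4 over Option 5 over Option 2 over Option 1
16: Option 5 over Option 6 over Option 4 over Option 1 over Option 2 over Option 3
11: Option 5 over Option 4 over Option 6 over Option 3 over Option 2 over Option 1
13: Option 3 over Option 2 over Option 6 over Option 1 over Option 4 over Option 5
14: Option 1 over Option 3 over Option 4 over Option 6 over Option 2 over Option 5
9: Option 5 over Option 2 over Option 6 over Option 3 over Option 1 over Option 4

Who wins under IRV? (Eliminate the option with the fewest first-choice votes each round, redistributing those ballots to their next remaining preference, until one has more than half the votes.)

Round 1: Option 1 14, Option 2 13, Option 3 13, Option 4 10, Option 5 36, Option 6 11. Option 4 eliminated.
Round 2: Option 1 14, Option 2 23, Option 3 13, Option 5 36, Option 6 11. Option 6 eliminated.
Round 3: Option 1 14, Option 2 23, Option 3 24, Option 5 36. Option 1 eliminated.
Round 4: Option 2 23, Option 3 38, Option 5 36. Option 2 eliminated.
Round 5: Option 3 61, Option 5 36. Option 3 has a majority (≥49).

Option 3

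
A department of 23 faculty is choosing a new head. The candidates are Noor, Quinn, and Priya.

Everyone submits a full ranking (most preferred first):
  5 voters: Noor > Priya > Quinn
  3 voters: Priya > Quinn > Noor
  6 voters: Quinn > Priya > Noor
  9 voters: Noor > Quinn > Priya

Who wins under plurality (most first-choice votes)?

Noor

First-place votes: Noor 14, Quinn 6, Priya 3.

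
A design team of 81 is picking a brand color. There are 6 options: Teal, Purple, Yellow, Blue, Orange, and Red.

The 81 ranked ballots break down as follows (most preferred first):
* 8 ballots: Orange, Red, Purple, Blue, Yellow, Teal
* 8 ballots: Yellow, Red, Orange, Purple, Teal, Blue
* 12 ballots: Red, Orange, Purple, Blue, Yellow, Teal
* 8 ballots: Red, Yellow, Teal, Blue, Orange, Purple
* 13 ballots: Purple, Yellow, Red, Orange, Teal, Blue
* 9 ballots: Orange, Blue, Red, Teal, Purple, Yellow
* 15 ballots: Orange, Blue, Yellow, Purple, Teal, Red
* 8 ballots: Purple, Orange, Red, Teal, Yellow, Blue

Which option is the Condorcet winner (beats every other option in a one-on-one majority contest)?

Red

Red vs Teal: 66–15
Red vs Purple: 45–36
Red vs Yellow: 45–36
Red vs Blue: 57–24
Red vs Orange: 41–40
Red beats every other option.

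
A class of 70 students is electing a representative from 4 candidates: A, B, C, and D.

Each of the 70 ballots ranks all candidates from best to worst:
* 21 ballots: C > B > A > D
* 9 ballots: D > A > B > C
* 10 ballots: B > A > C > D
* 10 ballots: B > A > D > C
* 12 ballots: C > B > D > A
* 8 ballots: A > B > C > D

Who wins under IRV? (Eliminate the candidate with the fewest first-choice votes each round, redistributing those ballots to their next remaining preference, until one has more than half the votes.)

Round 1: A 8, B 20, C 33, D 9. A eliminated.
Round 2: B 28, C 33, D 9. D eliminated.
Round 3: B 37, C 33. B has a majority (≥36).

B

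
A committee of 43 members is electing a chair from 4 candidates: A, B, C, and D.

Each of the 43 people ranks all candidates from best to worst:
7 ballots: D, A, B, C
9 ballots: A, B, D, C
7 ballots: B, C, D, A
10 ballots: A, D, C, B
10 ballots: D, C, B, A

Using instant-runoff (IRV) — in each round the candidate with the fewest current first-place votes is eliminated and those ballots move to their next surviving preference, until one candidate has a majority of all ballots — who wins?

Round 1: A 19, B 7, C 0, D 17. C eliminated.
Round 2: A 19, B 7, D 17. B eliminated.
Round 3: A 19, D 24. D has a majority (≥22).

D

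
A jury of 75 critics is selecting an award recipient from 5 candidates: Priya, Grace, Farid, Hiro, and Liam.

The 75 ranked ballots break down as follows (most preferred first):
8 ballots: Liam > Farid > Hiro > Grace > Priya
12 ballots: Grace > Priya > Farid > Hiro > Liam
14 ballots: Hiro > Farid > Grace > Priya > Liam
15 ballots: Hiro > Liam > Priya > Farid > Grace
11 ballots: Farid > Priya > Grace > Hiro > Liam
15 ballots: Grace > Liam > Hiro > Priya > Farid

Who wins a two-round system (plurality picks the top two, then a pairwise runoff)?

Round 1 first-place votes: Priya 0, Grace 27, Farid 11, Hiro 29, Liam 8. Hiro and Grace advance.
Runoff: Hiro is ranked above Grace on 37 ballots, Grace above Hiro on 38.

Grace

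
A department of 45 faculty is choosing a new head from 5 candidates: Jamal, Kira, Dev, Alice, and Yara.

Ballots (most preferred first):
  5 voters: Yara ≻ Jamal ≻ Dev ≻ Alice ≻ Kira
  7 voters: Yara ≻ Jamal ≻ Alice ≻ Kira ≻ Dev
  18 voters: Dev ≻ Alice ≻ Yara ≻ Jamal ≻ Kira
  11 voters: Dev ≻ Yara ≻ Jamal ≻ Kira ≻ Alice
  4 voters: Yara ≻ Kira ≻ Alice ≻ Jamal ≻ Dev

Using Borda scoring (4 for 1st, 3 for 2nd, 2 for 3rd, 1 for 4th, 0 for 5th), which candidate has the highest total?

Jamal: 5×3 + 7×3 + 18×1 + 11×2 + 4×1 = 80
Kira: 5×0 + 7×1 + 18×0 + 11×1 + 4×3 = 30
Dev: 5×2 + 7×0 + 18×4 + 11×4 + 4×0 = 126
Alice: 5×1 + 7×2 + 18×3 + 11×0 + 4×2 = 81
Yara: 5×4 + 7×4 + 18×2 + 11×3 + 4×4 = 133

Yara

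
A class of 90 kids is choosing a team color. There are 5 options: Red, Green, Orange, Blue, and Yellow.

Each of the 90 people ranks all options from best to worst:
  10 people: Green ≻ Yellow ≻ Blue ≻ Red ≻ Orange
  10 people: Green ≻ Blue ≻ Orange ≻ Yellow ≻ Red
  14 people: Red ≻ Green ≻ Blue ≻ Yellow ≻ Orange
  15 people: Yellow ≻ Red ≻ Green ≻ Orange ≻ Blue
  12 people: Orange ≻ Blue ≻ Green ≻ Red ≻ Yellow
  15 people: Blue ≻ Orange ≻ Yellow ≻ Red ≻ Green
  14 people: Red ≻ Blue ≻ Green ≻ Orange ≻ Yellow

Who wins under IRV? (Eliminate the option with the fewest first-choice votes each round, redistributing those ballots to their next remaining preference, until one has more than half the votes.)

Round 1: Red 28, Green 20, Orange 12, Blue 15, Yellow 15. Orange eliminated.
Round 2: Red 28, Green 20, Blue 27, Yellow 15. Yellow eliminated.
Round 3: Red 43, Green 20, Blue 27. Green eliminated.
Round 4: Red 43, Blue 47. Blue has a majority (≥46).

Blue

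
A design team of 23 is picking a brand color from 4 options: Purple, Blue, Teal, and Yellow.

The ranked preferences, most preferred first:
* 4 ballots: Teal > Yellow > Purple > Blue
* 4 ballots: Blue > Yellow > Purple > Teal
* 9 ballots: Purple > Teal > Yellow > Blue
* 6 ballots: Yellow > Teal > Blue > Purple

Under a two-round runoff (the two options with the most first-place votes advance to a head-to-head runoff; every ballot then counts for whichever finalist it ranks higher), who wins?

Yellow

Round 1 first-place votes: Purple 9, Blue 4, Teal 4, Yellow 6. Purple and Yellow advance.
Runoff: Purple is ranked above Yellow on 9 ballots, Yellow above Purple on 14.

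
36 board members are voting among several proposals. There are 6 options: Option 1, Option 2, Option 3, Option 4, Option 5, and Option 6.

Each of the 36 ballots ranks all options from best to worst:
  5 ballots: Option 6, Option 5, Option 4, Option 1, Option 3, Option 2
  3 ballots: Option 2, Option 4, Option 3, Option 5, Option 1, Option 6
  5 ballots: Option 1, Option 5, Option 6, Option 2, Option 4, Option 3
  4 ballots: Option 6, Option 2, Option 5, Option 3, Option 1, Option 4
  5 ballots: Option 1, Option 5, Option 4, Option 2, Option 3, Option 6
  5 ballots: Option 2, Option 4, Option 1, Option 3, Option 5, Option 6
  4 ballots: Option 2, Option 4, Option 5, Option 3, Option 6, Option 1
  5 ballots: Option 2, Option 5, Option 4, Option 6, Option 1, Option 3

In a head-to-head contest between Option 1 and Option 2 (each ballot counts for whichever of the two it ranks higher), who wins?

Option 2

Option 1 is ranked above Option 2 on 15 ballots; Option 2 above Option 1 on 21.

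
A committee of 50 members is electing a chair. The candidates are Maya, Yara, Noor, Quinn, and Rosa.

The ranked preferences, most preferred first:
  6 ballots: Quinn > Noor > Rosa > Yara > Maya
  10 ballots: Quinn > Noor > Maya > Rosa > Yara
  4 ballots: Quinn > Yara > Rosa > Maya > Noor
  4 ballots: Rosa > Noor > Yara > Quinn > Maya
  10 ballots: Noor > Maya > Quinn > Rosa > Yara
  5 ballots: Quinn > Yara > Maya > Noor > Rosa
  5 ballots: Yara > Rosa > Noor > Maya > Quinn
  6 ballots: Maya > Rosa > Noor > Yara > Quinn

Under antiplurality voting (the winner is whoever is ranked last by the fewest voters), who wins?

Last-place votes: Maya 10, Yara 20, Noor 4, Quinn 11, Rosa 5.

Noor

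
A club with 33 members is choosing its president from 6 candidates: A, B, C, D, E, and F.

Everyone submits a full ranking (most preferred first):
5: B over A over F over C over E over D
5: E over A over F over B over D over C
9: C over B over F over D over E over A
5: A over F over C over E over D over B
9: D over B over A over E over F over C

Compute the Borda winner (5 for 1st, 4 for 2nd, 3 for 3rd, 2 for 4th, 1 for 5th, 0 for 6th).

B

A: 5×4 + 5×4 + 9×0 + 5×5 + 9×3 = 92
B: 5×5 + 5×2 + 9×4 + 5×0 + 9×4 = 107
C: 5×2 + 5×0 + 9×5 + 5×3 + 9×0 = 70
D: 5×0 + 5×1 + 9×2 + 5×1 + 9×5 = 73
E: 5×1 + 5×5 + 9×1 + 5×2 + 9×2 = 67
F: 5×3 + 5×3 + 9×3 + 5×4 + 9×1 = 86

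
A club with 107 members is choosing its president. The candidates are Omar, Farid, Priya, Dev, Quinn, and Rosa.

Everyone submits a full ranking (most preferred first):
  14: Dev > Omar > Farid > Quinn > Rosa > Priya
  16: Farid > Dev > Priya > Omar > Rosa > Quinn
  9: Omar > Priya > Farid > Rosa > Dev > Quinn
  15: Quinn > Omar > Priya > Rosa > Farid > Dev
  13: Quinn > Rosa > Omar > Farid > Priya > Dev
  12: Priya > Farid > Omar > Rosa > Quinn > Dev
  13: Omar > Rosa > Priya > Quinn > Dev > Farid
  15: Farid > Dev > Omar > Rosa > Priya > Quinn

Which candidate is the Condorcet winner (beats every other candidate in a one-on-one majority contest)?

Omar

Omar vs Farid: 64–43
Omar vs Priya: 79–28
Omar vs Dev: 62–45
Omar vs Quinn: 79–28
Omar vs Rosa: 94–13
Omar beats every other candidate.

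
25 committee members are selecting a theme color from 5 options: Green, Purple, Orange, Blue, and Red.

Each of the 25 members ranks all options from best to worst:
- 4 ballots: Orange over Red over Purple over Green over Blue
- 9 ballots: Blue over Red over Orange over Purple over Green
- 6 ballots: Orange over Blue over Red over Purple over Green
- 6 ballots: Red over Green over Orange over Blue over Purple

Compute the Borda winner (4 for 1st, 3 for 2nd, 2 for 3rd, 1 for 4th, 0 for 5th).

Red

Green: 4×1 + 9×0 + 6×0 + 6×3 = 22
Purple: 4×2 + 9×1 + 6×1 + 6×0 = 23
Orange: 4×4 + 9×2 + 6×4 + 6×2 = 70
Blue: 4×0 + 9×4 + 6×3 + 6×1 = 60
Red: 4×3 + 9×3 + 6×2 + 6×4 = 75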